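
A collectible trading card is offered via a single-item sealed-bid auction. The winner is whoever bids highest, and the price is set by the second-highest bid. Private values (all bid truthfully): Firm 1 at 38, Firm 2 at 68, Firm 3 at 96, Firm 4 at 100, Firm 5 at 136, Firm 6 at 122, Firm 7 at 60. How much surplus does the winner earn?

Sorted high to low: Firm 5 136; Firm 6 122; Firm 4 100; Firm 3 96; Firm 2 68; Firm 7 60; Firm 1 38.
Firm 5 wins with the top bid and pays the second-highest, 122.
Surplus = 136 − 122 = 14.

14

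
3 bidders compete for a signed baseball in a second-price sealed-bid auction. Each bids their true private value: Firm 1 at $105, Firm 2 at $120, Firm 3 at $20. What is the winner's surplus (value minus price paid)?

Winner's surplus: $15.

Ordered from highest: Firm 2 $120; Firm 1 $105; Firm 3 $20.
Firm 2 wins with the top bid and pays the second-highest, $105.
Surplus = $120 − $105 = $15.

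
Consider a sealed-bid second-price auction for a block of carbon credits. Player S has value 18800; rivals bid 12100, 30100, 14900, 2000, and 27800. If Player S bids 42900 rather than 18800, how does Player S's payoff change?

-11300

The highest competing bid is 30100.
Bidding truthfully at 18800: the top bid is 30100 (a rival), so Player S loses. Payoff = 0.
Bidding 42900: Player S has the top bid, wins, and pays the second-highest bid 30100. Payoff = 18800 − 30100 = -11300.
Change = -11300 − 0 = -11300.
This is the dominant-strategy logic: truthful bidding weakly beats any alternative.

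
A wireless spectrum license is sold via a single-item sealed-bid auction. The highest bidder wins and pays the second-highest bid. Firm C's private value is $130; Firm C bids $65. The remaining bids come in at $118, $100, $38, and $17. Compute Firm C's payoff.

Payoff = $0.

Highest competing bid: $118.
Firm C's bid $65 is not the highest, so Firm C loses, pays nothing, and earns zero payoff.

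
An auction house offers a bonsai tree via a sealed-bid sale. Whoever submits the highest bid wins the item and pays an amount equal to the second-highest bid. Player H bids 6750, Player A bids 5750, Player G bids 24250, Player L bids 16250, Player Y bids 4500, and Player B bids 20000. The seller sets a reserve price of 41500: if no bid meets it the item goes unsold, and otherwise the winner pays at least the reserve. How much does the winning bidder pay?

unsold

Bids in descending order: Player G 24250; Player B 20000; Player L 16250; Player H 6750; Player A 5750; Player Y 4500.
The top bid 24250 is below the reserve 41500, so the item goes unsold and nothing is paid.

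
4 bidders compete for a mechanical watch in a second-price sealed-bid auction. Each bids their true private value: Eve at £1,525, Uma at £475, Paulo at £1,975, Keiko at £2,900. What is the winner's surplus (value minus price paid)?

Surplus = £925.

Bids in descending order: Keiko £2,900; Paulo £1,975; Eve £1,525; Uma £475.
Keiko wins with the top bid and pays the second-highest, £1,975.
Surplus = £2,900 − £1,975 = £925.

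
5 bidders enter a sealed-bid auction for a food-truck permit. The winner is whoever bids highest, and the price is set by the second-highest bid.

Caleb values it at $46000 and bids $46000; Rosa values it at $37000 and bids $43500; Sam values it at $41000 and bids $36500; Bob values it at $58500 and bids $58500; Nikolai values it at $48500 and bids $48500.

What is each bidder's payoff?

Payoffs: Caleb $0, Rosa $0, Sam $0, Bob $10000, Nikolai $0.

Ordered from highest: Bob $58500 > Nikolai $48500 > Caleb $46000 > Rosa $43500 > Sam $36500.
Bob has the top bid and wins; the price is the second-highest bid, $48500.
Bob's payoff = $58500 − $48500 = $10000. All other bidders lose, so their payoff is 0.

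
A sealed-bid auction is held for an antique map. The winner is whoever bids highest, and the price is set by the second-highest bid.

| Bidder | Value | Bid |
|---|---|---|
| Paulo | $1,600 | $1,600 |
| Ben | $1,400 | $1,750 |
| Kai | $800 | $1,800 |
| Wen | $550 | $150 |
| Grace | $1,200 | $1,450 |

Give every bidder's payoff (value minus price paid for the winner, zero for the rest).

Paulo $0, Ben $0, Kai -$950, Wen $0, Grace $0.

Sorted high to low: Kai $1,800 > Ben $1,750 > Paulo $1,600 > Grace $1,450 > Wen $150.
Kai has the top bid and wins; the price is the second-highest bid, $1,750.
Kai's payoff = $800 − $1,750 = -$950. All other bidders lose, so their payoff is 0.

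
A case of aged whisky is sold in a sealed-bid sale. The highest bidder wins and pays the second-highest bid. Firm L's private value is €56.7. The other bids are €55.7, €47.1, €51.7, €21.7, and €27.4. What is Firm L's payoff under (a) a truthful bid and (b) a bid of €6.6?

(a) €1.0  (b) €0.0

The highest competing bid is €55.7.
Bidding truthfully at €56.7: Firm L has the top bid, wins, and pays the second-highest bid €55.7. Payoff = €56.7 − €55.7 = €1.0.
Bidding €6.6: the top bid is €55.7 (a rival), so Firm L loses. Payoff = €0.0.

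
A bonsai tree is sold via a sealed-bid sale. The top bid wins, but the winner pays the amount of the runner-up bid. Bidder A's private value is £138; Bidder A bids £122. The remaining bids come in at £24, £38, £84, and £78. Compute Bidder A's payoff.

£54

Highest competing bid: £84.
Bidder A's bid £122 is the highest overall, so Bidder A wins and pays the second-highest bid, £84.
Payoff = value − price = £138 − £84 = £54.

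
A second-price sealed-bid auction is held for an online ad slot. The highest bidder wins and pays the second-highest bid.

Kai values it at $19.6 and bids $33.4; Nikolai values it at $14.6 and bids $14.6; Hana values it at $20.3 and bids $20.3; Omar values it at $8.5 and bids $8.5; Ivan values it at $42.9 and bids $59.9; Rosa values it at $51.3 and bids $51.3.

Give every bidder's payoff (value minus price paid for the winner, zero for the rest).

Ordered from highest: Ivan $59.9; Rosa $51.3; Kai $33.4; Hana $20.3; Nikolai $14.6; Omar $8.5.
Ivan has the top bid and wins; the price is the second-highest bid, $51.3.
Ivan's payoff = $42.9 − $51.3 = -$8.4. All other bidders lose, so their payoff is 0.

Kai $0.0, Nikolai $0.0, Hana $0.0, Omar $0.0, Ivan -$8.4, Rosa $0.0.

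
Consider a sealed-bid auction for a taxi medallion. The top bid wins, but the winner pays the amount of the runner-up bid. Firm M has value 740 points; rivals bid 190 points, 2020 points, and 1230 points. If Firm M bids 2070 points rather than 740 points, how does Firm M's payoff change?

The highest competing bid is 2020 points.
Bidding truthfully at 740 points: the top bid is 2020 points (a rival), so Firm M loses. Payoff = 0 points.
Bidding 2070 points: Firm M has the top bid, wins, and pays the second-highest bid 2020 points. Payoff = 740 points − 2020 points = -1280 points.
Change = -1280 points − 0 points = -1280 points.
Deviating from a truthful bid can only lose payoff in a second-price auction — never gain.

Change in payoff: -1280 points.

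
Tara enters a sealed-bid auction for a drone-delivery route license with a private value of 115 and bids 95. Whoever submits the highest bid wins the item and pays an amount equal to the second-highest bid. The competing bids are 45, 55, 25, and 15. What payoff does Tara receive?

Payoff = 60.

Highest competing bid: 55.
Tara's bid 95 is the highest overall, so Tara wins and pays the second-highest bid, 55.
Payoff = value − price = 115 − 55 = 60.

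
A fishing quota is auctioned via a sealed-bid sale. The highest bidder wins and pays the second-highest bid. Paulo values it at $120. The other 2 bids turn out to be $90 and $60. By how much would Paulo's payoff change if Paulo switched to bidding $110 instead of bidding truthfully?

The highest competing bid is $90.
Bidding truthfully at $120: Paulo has the top bid, wins, and pays the second-highest bid $90. Payoff = $120 − $90 = $30.
Bidding $110: Paulo has the top bid, wins, and pays the second-highest bid $90. Payoff = $120 − $90 = $30.
Change = $30 − $30 = $0.
The bid only affects whether you win, not the price — here both bids land on the same side of the top rival bid, so the deviation is payoff-neutral.

$0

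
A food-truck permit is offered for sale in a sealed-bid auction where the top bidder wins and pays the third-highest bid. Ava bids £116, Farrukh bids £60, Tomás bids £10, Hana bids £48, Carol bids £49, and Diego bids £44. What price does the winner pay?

Price paid: £49.

Ranking the bids: Ava £116, then Farrukh £60, then Carol £49, then Hana £48, then Diego £44, then Tomás £10.
Ava is the highest bidder, so Ava wins.
Under the third-price rule, the price is the third-highest bid: £49.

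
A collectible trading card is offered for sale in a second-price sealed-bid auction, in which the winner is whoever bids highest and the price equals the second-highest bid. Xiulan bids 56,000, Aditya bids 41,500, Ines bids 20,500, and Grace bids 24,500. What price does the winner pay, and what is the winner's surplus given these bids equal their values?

Ranking the bids: Xiulan 56,000; Aditya 41,500; Grace 24,500; Ines 20,500.
Xiulan is the highest bidder, so Xiulan wins.
Under the second-price rule, the price is the second-highest bid: 41,500.
Surplus = 56,000 − 41,500 = 14,500.

Price 41,500; surplus 14,500.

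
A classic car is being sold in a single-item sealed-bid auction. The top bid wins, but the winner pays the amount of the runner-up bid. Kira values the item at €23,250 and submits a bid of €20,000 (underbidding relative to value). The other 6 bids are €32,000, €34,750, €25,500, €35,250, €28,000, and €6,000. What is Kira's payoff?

Payoff = €0.

Highest competing bid: €35,250.
Kira's bid €20,000 is not the highest, so Kira loses, pays nothing, and earns zero payoff.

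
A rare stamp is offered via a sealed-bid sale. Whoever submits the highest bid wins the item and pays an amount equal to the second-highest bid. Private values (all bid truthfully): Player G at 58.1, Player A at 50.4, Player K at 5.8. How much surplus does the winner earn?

Winner's surplus: 7.7.

Ranking the bids: Player G 58.1, then Player A 50.4, then Player K 5.8.
Player G wins with the top bid and pays the second-highest, 50.4.
Surplus = 58.1 − 50.4 = 7.7.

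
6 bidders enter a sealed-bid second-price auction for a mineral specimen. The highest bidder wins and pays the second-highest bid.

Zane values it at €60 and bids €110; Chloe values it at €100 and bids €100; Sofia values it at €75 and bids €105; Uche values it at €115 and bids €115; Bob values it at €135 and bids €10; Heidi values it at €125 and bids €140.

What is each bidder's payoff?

Bids in descending order: Heidi €140; Uche €115; Zane €110; Sofia €105; Chloe €100; Bob €10.
Heidi has the top bid and wins; the price is the second-highest bid, €115.
Heidi's payoff = €125 − €115 = €10. All other bidders lose, so their payoff is 0.

Zane €0, Chloe €0, Sofia €0, Uche €0, Bob €0, Heidi €10.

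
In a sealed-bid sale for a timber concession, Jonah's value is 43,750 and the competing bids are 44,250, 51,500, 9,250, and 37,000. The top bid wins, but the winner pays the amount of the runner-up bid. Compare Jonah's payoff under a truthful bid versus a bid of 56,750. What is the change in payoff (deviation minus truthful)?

The highest competing bid is 51,500.
Bidding truthfully at 43,750: the top bid is 51,500 (a rival), so Jonah loses. Payoff = 0.
Bidding 56,750: Jonah has the top bid, wins, and pays the second-highest bid 51,500. Payoff = 43,750 − 51,500 = -7,750.
Change = -7,750 − 0 = -7,750.
This is the dominant-strategy logic: truthful bidding weakly beats any alternative.

-7,750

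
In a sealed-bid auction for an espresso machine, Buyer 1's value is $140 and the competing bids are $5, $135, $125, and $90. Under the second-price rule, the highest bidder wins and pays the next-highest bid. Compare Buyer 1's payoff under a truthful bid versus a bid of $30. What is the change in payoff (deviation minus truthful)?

-$5

The highest competing bid is $135.
Bidding truthfully at $140: Buyer 1 has the top bid, wins, and pays the second-highest bid $135. Payoff = $140 − $135 = $5.
Bidding $30: the top bid is $135 (a rival), so Buyer 1 loses. Payoff = $0.
Change = $0 − $5 = -$5.
This is the dominant-strategy logic: truthful bidding weakly beats any alternative.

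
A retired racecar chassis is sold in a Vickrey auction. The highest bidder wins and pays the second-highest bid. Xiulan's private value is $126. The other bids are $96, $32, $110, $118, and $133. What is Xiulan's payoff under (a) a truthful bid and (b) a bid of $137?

The highest competing bid is $133.
Bidding truthfully at $126: the top bid is $133 (a rival), so Xiulan loses. Payoff = $0.
Bidding $137: Xiulan has the top bid, wins, and pays the second-highest bid $133. Payoff = $126 − $133 = -$7.
Deviating from a truthful bid can only lose payoff in a second-price auction — never gain.

(a) $0  (b) -$7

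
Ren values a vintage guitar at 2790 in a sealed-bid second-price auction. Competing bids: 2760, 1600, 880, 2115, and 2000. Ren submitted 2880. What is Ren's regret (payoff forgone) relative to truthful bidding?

The highest competing bid is 2760.
Bidding truthfully at 2790: Ren has the top bid, wins, and pays the second-highest bid 2760. Payoff = 2790 − 2760 = 30.
Bidding 2880: Ren has the top bid, wins, and pays the second-highest bid 2760. Payoff = 2790 − 2760 = 30.
Regret = truthful payoff − actual payoff = 30 − 30 = 0.

Payoff forgone: 0.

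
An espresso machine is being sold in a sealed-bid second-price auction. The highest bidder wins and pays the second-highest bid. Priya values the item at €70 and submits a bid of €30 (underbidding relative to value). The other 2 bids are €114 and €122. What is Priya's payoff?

Highest competing bid: €122.
Priya's bid €30 is not the highest, so Priya loses, pays nothing, and earns zero payoff.

Priya's payoff: €0.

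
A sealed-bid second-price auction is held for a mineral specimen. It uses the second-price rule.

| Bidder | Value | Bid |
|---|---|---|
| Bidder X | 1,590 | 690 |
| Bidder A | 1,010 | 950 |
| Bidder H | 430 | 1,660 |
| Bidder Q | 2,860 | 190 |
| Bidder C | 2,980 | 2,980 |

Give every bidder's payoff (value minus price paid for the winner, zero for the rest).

Ranking the bids: Bidder C 2,980 > Bidder H 1,660 > Bidder A 950 > Bidder X 690 > Bidder Q 190.
Bidder C has the top bid and wins; the price is the second-highest bid, 1,660.
Bidder C's payoff = 2,980 − 1,660 = 1,320. All other bidders lose, so their payoff is 0.

Bidder X 0, Bidder A 0, Bidder H 0, Bidder Q 0, Bidder C 1,320.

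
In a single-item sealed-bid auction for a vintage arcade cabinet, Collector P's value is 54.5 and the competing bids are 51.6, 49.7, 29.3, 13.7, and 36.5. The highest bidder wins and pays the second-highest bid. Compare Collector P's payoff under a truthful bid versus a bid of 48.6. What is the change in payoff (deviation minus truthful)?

The highest competing bid is 51.6.
Bidding truthfully at 54.5: Collector P has the top bid, wins, and pays the second-highest bid 51.6. Payoff = 54.5 − 51.6 = 2.9.
Bidding 48.6: the top bid is 51.6 (a rival), so Collector P loses. Payoff = 0.0.
Change = 0.0 − 2.9 = -2.9.

Payoff change: -2.9.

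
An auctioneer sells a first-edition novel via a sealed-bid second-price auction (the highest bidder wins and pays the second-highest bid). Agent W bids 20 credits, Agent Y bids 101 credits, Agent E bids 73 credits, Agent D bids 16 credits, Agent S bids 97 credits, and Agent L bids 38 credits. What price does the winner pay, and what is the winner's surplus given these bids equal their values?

Ordered from highest: Agent Y 101 credits; Agent S 97 credits; Agent E 73 credits; Agent L 38 credits; Agent W 20 credits; Agent D 16 credits.
Agent Y is the highest bidder, so Agent Y wins.
Under the second-price rule, the price is the second-highest bid: 97 credits.
Surplus = 101 credits − 97 credits = 4 credits.

The winner pays 97 credits for a surplus of 4 credits.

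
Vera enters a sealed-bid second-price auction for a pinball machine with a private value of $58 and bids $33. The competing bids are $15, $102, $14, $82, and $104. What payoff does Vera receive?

Highest competing bid: $104.
Vera's bid $33 is not the highest, so Vera loses, pays nothing, and earns zero payoff.

Payoff = $0.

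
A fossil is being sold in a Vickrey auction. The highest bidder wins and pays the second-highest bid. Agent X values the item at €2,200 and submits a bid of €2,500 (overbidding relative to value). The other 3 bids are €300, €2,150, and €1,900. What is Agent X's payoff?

Highest competing bid: €2,150.
Agent X's bid €2,500 is the highest overall, so Agent X wins and pays the second-highest bid, €2,150.
Payoff = value − price = €2,200 − €2,150 = €50.

Agent X's payoff: €50.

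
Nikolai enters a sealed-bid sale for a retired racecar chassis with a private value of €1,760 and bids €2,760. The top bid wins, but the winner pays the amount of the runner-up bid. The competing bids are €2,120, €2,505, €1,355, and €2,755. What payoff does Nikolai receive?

Highest competing bid: €2,755.
Nikolai's bid €2,760 is the highest overall, so Nikolai wins and pays the second-highest bid, €2,755.
Payoff = value − price = €1,760 − €2,755 = -€995.

Nikolai's payoff: -€995.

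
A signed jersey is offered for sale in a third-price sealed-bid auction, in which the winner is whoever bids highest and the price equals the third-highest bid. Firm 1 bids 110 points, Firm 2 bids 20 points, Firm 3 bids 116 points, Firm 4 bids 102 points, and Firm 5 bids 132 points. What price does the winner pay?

110 points

Ordered from highest: Firm 5 132 points > Firm 3 116 points > Firm 1 110 points > Firm 4 102 points > Firm 2 20 points.
Firm 5 is the highest bidder, so Firm 5 wins.
Under the third-price rule, the price is the third-highest bid: 110 points.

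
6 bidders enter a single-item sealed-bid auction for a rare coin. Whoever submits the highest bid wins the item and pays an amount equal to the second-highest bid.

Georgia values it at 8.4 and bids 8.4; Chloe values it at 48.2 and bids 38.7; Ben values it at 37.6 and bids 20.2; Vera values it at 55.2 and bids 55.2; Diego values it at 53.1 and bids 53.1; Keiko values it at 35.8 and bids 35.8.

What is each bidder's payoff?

Ordered from highest: Vera 55.2 > Diego 53.1 > Chloe 38.7 > Keiko 35.8 > Ben 20.2 > Georgia 8.4.
Vera has the top bid and wins; the price is the second-highest bid, 53.1.
Vera's payoff = 55.2 − 53.1 = 2.1. All other bidders lose, so their payoff is 0.

Payoffs: Georgia 0.0, Chloe 0.0, Ben 0.0, Vera 2.1, Diego 0.0, Keiko 0.0.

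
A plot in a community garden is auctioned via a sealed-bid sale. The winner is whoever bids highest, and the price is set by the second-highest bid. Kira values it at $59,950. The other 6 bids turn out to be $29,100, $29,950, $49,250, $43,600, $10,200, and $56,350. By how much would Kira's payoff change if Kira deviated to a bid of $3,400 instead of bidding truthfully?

-$3,600

The highest competing bid is $56,350.
Bidding truthfully at $59,950: Kira has the top bid, wins, and pays the second-highest bid $56,350. Payoff = $59,950 − $56,350 = $3,600.
Bidding $3,400: the top bid is $56,350 (a rival), so Kira loses. Payoff = $0.
Change = $0 − $3,600 = -$3,600.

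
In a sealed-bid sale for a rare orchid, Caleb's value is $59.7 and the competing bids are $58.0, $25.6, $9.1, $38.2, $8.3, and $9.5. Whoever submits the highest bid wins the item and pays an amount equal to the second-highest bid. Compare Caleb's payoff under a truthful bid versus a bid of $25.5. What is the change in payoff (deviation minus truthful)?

Change in payoff: -$1.7.

The highest competing bid is $58.0.
Bidding truthfully at $59.7: Caleb has the top bid, wins, and pays the second-highest bid $58.0. Payoff = $59.7 − $58.0 = $1.7.
Bidding $25.5: the top bid is $58.0 (a rival), so Caleb loses. Payoff = $0.0.
Change = $0.0 − $1.7 = -$1.7.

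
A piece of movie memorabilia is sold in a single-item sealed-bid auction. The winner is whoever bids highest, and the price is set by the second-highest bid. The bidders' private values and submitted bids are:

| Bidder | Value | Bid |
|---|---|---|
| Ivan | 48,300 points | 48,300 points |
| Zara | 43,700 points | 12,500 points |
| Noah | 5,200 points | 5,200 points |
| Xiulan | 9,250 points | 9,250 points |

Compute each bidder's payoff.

Ivan 35,800 points, Zara 0 points, Noah 0 points, Xiulan 0 points.

Bids in descending order: Ivan 48,300 points; Zara 12,500 points; Xiulan 9,250 points; Noah 5,200 points.
Ivan has the top bid and wins; the price is the second-highest bid, 12,500 points.
Ivan's payoff = 48,300 points − 12,500 points = 35,800 points. All other bidders lose, so their payoff is 0.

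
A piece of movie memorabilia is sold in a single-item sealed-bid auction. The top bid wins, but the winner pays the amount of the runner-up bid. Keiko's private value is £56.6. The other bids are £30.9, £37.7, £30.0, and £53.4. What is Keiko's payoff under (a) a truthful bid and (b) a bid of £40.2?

(a) £3.2  (b) £0.0

The highest competing bid is £53.4.
Bidding truthfully at £56.6: Keiko has the top bid, wins, and pays the second-highest bid £53.4. Payoff = £56.6 − £53.4 = £3.2.
Bidding £40.2: the top bid is £53.4 (a rival), so Keiko loses. Payoff = £0.0.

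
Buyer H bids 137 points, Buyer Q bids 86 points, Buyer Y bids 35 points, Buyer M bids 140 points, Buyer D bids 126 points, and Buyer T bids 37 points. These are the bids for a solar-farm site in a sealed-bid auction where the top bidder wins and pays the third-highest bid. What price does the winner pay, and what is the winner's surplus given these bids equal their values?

Ranking the bids: Buyer M 140 points, then Buyer H 137 points, then Buyer D 126 points, then Buyer Q 86 points, then Buyer T 37 points, then Buyer Y 35 points.
Buyer M is the highest bidder, so Buyer M wins.
Under the third-price rule, the price is the third-highest bid: 126 points.
Surplus = 140 points − 126 points = 14 points.

The winner pays 126 points for a surplus of 14 points.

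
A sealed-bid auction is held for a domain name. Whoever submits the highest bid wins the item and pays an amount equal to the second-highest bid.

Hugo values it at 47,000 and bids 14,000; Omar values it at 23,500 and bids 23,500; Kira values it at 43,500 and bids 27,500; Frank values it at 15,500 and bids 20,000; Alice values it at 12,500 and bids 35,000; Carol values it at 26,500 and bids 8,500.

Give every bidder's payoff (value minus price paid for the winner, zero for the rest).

Hugo 0, Omar 0, Kira 0, Frank 0, Alice -15,000, Carol 0.

Sorted high to low: Alice 35,000, then Kira 27,500, then Omar 23,500, then Frank 20,000, then Hugo 14,000, then Carol 8,500.
Alice has the top bid and wins; the price is the second-highest bid, 27,500.
Alice's payoff = 12,500 − 27,500 = -15,000. All other bidders lose, so their payoff is 0.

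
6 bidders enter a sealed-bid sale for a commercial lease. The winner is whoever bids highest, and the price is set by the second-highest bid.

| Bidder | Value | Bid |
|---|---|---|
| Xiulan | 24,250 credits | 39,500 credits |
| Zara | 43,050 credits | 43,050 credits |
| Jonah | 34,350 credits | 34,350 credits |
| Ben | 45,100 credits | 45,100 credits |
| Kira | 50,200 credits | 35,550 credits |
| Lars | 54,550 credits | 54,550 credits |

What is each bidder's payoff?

Xiulan 0 credits, Zara 0 credits, Jonah 0 credits, Ben 0 credits, Kira 0 credits, Lars 9,450 credits.

Ranking the bids: Lars 54,550 credits, then Ben 45,100 credits, then Zara 43,050 credits, then Xiulan 39,500 credits, then Kira 35,550 credits, then Jonah 34,350 credits.
Lars has the top bid and wins; the price is the second-highest bid, 45,100 credits.
Lars's payoff = 54,550 credits − 45,100 credits = 9,450 credits. All other bidders lose, so their payoff is 0.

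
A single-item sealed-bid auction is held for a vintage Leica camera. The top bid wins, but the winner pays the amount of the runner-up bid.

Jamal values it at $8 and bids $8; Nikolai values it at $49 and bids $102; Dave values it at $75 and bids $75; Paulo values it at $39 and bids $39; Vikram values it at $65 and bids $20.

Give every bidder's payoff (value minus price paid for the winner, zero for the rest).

Payoffs: Jamal $0, Nikolai -$26, Dave $0, Paulo $0, Vikram $0.

Ranking the bids: Nikolai $102 > Dave $75 > Paulo $39 > Vikram $20 > Jamal $8.
Nikolai has the top bid and wins; the price is the second-highest bid, $75.
Nikolai's payoff = $49 − $75 = -$26. All other bidders lose, so their payoff is 0.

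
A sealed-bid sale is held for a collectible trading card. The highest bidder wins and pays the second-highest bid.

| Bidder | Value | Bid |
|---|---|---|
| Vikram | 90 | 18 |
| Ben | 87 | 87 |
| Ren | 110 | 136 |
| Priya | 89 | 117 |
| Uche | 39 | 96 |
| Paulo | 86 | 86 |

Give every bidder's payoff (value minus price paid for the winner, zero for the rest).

Ordered from highest: Ren 136, then Priya 117, then Uche 96, then Ben 87, then Paulo 86, then Vikram 18.
Ren has the top bid and wins; the price is the second-highest bid, 117.
Ren's payoff = 110 − 117 = -7. All other bidders lose, so their payoff is 0.

Payoffs: Vikram 0, Ben 0, Ren -7, Priya 0, Uche 0, Paulo 0.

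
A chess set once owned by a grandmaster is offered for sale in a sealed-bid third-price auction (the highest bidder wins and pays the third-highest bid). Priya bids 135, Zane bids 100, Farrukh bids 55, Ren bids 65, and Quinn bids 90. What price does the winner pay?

Price paid: 90.

Sorted high to low: Priya 135, then Zane 100, then Quinn 90, then Ren 65, then Farrukh 55.
Priya is the highest bidder, so Priya wins.
Under the third-price rule, the price is the third-highest bid: 90.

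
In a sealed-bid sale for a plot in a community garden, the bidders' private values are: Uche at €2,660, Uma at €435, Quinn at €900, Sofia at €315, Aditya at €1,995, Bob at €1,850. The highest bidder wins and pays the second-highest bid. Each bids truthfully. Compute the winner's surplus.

Sorted high to low: Uche €2,660; Aditya €1,995; Bob €1,850; Quinn €900; Uma €435; Sofia €315.
Uche wins with the top bid and pays the second-highest, €1,995.
Surplus = €2,660 − €1,995 = €665.

Winner's surplus: €665.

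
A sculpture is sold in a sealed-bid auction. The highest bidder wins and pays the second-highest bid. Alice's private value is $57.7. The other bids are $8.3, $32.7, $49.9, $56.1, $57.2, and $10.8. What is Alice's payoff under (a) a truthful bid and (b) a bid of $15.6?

The highest competing bid is $57.2.
Bidding truthfully at $57.7: Alice has the top bid, wins, and pays the second-highest bid $57.2. Payoff = $57.7 − $57.2 = $0.5.
Bidding $15.6: the top bid is $57.2 (a rival), so Alice loses. Payoff = $0.0.

Truthful: $0.5; alternative: $0.0.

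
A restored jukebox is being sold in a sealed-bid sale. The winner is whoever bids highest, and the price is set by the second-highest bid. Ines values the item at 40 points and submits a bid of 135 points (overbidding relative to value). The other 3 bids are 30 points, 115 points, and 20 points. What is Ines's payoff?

Highest competing bid: 115 points.
Ines's bid 135 points is the highest overall, so Ines wins and pays the second-highest bid, 115 points.
Payoff = value − price = 40 points − 115 points = -75 points.
Overbidding won the item at a price above value — truthful bidding would have avoided this loss.

Payoff = -75 points.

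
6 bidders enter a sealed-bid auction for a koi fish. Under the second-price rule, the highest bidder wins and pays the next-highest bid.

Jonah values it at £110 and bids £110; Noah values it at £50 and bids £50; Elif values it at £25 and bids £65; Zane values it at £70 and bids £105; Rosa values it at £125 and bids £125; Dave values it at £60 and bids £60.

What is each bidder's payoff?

Jonah £0, Noah £0, Elif £0, Zane £0, Rosa £15, Dave £0.

Ordered from highest: Rosa £125, then Jonah £110, then Zane £105, then Elif £65, then Dave £60, then Noah £50.
Rosa has the top bid and wins; the price is the second-highest bid, £110.
Rosa's payoff = £125 − £110 = £15. All other bidders lose, so their payoff is 0.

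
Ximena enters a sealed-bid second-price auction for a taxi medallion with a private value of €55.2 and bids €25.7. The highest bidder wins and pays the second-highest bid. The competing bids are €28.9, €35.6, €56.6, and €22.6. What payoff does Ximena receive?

Payoff = €0.0.

Highest competing bid: €56.6.
Ximena's bid €25.7 is not the highest, so Ximena loses, pays nothing, and earns zero payoff.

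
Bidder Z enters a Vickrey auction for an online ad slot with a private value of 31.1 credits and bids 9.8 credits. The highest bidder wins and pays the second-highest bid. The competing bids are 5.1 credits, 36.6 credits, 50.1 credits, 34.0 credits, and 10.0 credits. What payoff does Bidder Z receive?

Highest competing bid: 50.1 credits.
Bidder Z's bid 9.8 credits is not the highest, so Bidder Z loses, pays nothing, and earns zero payoff.

Bidder Z's payoff: 0.0 credits.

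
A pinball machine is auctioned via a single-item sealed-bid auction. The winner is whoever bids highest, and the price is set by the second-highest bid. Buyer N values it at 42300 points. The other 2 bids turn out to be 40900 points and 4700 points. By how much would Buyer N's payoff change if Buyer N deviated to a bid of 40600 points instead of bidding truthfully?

The highest competing bid is 40900 points.
Bidding truthfully at 42300 points: Buyer N has the top bid, wins, and pays the second-highest bid 40900 points. Payoff = 42300 points − 40900 points = 1400 points.
Bidding 40600 points: the top bid is 40900 points (a rival), so Buyer N loses. Payoff = 0 points.
Change = 0 points − 1400 points = -1400 points.

-1400 points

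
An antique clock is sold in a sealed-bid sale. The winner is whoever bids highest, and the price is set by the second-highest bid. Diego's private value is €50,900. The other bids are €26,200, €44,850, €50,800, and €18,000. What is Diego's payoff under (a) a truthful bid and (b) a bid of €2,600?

Truthful: €100; alternative: €0.

The highest competing bid is €50,800.
Bidding truthfully at €50,900: Diego has the top bid, wins, and pays the second-highest bid €50,800. Payoff = €50,900 − €50,800 = €100.
Bidding €2,600: the top bid is €50,800 (a rival), so Diego loses. Payoff = €0.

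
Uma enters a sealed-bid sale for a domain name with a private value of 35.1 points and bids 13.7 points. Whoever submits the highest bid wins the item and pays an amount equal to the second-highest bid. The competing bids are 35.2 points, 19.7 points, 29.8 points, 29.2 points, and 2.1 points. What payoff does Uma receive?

Highest competing bid: 35.2 points.
Uma's bid 13.7 points is not the highest, so Uma loses, pays nothing, and earns zero payoff.

Uma's payoff: 0.0 points.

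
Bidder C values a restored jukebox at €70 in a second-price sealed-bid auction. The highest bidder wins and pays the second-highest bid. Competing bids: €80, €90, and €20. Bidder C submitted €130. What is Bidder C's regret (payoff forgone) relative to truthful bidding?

The highest competing bid is €90.
Bidding truthfully at €70: the top bid is €90 (a rival), so Bidder C loses. Payoff = €0.
Bidding €130: Bidder C has the top bid, wins, and pays the second-highest bid €90. Payoff = €70 − €90 = -€20.
Regret = truthful payoff − actual payoff = €0 − -€20 = €20.

Regret: €20.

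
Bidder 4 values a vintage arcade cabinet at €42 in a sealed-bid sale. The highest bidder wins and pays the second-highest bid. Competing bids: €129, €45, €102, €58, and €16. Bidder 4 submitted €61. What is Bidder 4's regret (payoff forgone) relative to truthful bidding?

The highest competing bid is €129.
Bidding truthfully at €42: the top bid is €129 (a rival), so Bidder 4 loses. Payoff = €0.
Bidding €61: the top bid is €129 (a rival), so Bidder 4 loses. Payoff = €0.
Regret = truthful payoff − actual payoff = €0 − €0 = €0.

Regret: €0.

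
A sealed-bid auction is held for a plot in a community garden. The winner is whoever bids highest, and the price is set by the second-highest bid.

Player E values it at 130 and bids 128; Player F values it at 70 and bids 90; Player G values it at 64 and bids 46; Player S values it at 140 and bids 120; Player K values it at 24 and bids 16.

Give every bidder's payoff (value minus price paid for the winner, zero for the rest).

Ranking the bids: Player E 128, then Player S 120, then Player F 90, then Player G 46, then Player K 16.
Player E has the top bid and wins; the price is the second-highest bid, 120.
Player E's payoff = 130 − 120 = 10. All other bidders lose, so their payoff is 0.

Payoffs: Player E 10, Player F 0, Player G 0, Player S 0, Player K 0.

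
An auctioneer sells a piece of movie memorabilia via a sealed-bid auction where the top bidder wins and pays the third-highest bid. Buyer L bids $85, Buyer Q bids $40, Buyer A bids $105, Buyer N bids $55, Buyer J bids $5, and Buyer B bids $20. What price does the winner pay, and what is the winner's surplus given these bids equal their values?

Bids in descending order: Buyer A $105, then Buyer L $85, then Buyer N $55, then Buyer Q $40, then Buyer B $20, then Buyer J $5.
Buyer A is the highest bidder, so Buyer A wins.
Under the third-price rule, the price is the third-highest bid: $55.
Surplus = $105 − $55 = $50.

The winner pays $55 for a surplus of $50.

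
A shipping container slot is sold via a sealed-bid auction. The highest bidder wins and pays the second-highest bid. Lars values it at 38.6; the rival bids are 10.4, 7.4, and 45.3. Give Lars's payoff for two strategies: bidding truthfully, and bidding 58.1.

The highest competing bid is 45.3.
Bidding truthfully at 38.6: the top bid is 45.3 (a rival), so Lars loses. Payoff = 0.0.
Bidding 58.1: Lars has the top bid, wins, and pays the second-highest bid 45.3. Payoff = 38.6 − 45.3 = -6.7.

Truthful: 0.0; alternative: -6.7.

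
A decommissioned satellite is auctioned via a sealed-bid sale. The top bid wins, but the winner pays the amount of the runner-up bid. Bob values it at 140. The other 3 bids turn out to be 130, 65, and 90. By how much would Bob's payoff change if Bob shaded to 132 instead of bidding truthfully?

Payoff change: 0.

The highest competing bid is 130.
Bidding truthfully at 140: Bob has the top bid, wins, and pays the second-highest bid 130. Payoff = 140 − 130 = 10.
Bidding 132: Bob has the top bid, wins, and pays the second-highest bid 130. Payoff = 140 − 130 = 10.
Change = 10 − 10 = 0.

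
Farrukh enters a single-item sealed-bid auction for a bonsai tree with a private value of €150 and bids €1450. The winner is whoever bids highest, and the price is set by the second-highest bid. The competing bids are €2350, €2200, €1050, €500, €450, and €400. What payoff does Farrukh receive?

Payoff = €0.

Highest competing bid: €2350.
Farrukh's bid €1450 is not the highest, so Farrukh loses, pays nothing, and earns zero payoff.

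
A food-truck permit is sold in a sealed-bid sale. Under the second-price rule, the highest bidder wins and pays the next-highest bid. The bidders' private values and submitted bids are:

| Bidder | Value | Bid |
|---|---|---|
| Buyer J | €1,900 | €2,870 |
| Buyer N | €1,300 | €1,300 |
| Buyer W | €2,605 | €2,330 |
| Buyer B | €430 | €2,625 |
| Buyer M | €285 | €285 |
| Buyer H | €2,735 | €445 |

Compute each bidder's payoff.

Payoffs: Buyer J -€725, Buyer N €0, Buyer W €0, Buyer B €0, Buyer M €0, Buyer H €0.

Bids in descending order: Buyer J €2,870 > Buyer B €2,625 > Buyer W €2,330 > Buyer N €1,300 > Buyer H €445 > Buyer M €285.
Buyer J has the top bid and wins; the price is the second-highest bid, €2,625.
Buyer J's payoff = €1,900 − €2,625 = -€725. All other bidders lose, so their payoff is 0.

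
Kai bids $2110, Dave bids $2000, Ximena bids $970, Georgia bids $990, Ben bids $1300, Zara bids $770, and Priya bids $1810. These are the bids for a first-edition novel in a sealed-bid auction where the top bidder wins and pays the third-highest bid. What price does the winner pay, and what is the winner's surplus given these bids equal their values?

Price $1810; surplus $300.

Sorted high to low: Kai $2110 > Dave $2000 > Priya $1810 > Ben $1300 > Georgia $990 > Ximena $970 > Zara $770.
Kai is the highest bidder, so Kai wins.
Under the third-price rule, the price is the third-highest bid: $1810.
Surplus = $2110 − $1810 = $300.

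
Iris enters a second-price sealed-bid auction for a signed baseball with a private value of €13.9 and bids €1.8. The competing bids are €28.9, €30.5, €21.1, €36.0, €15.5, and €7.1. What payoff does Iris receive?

Iris's payoff: €0.0.

Highest competing bid: €36.0.
Iris's bid €1.8 is not the highest, so Iris loses, pays nothing, and earns zero payoff.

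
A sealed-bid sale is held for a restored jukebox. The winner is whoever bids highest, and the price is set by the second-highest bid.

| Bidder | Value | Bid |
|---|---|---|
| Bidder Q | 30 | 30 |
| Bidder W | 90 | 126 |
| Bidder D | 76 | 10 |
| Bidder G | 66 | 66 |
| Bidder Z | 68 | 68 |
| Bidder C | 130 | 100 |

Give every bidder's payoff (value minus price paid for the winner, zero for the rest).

Bidder Q 0, Bidder W -10, Bidder D 0, Bidder G 0, Bidder Z 0, Bidder C 0.

Ordered from highest: Bidder W 126; Bidder C 100; Bidder Z 68; Bidder G 66; Bidder Q 30; Bidder D 10.
Bidder W has the top bid and wins; the price is the second-highest bid, 100.
Bidder W's payoff = 90 − 100 = -10. All other bidders lose, so their payoff is 0.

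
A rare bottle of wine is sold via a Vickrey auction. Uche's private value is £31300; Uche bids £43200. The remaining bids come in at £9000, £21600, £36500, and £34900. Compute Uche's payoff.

Highest competing bid: £36500.
Uche's bid £43200 is the highest overall, so Uche wins and pays the second-highest bid, £36500.
Payoff = value − price = £31300 − £36500 = -£5200.
Overbidding won the item at a price above value — truthful bidding would have avoided this loss.

-£5200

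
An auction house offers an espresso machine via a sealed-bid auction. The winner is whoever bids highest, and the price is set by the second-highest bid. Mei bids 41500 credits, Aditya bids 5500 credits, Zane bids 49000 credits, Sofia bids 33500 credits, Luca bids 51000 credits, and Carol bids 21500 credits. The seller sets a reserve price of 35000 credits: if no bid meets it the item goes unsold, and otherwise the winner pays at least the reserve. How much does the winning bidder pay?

Bids in descending order: Luca 51000 credits, then Zane 49000 credits, then Mei 41500 credits, then Sofia 33500 credits, then Carol 21500 credits, then Aditya 5500 credits.
Luca has the highest bid, so Luca wins.
The second-highest bid is 49000 credits, which exceeds the reserve, so that sets the price.

49000 credits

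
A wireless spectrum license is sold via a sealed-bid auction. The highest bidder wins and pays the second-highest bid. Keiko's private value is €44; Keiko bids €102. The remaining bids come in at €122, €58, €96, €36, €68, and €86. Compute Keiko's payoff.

Keiko's payoff: €0.

Highest competing bid: €122.
Keiko's bid €102 is not the highest, so Keiko loses, pays nothing, and earns zero payoff.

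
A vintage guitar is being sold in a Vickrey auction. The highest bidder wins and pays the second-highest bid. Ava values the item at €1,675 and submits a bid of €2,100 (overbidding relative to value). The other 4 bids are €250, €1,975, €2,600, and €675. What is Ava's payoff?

Highest competing bid: €2,600.
Ava's bid €2,100 is not the highest, so Ava loses, pays nothing, and earns zero payoff.

Payoff = €0.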